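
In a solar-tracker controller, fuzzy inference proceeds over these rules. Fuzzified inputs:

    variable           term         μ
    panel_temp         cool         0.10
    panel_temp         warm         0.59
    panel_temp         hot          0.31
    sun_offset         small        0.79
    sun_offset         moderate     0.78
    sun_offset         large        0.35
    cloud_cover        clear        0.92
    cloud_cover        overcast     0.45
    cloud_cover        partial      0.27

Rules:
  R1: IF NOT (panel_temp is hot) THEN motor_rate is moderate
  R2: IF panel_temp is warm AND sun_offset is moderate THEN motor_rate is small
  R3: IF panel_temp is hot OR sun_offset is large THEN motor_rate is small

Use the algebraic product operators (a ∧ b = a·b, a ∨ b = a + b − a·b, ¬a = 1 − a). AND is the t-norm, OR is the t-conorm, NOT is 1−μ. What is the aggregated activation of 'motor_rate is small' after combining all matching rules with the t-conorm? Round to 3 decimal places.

R1: ¬hot=1−0.31=0.69 → w = 0.6900
R2: warm=0.59, moderate=0.78; AND[a·b] → w = 0.4602
R3: hot=0.31, large=0.35; OR[a + b − a·b] → w = 0.5515
Rules with consequent 'small': {R2, R3} → strengths 0.4602, 0.5515
Aggregate via t-conorm [a + b − a·b]: 0.7579

0.758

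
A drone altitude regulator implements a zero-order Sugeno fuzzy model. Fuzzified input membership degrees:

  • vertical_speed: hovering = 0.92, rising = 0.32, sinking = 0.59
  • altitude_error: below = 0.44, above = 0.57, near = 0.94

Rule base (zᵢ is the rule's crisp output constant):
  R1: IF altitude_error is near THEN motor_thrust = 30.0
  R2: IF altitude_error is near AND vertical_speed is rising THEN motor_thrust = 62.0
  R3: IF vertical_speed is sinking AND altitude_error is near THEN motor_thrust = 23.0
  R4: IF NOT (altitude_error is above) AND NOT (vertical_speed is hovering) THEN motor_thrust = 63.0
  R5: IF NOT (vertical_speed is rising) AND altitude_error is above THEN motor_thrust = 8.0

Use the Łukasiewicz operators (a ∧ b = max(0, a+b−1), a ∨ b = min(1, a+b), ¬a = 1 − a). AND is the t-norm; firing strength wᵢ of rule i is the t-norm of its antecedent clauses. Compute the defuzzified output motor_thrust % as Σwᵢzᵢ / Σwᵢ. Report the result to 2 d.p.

R1 (z=30.0): near=0.94 → w = 0.94
R2 (z=62.0): near=0.94, rising=0.32; AND[max(0, a+b−1)] → w = 0.26
R3 (z=23.0): sinking=0.59, near=0.94; AND[max(0, a+b−1)] → w = 0.53
R4 (z=63.0): ¬above=1−0.57=0.43, ¬hovering=1−0.92=0.08; AND[max(0, a+b−1)] → w = 0.00
R5 (z=8.0): ¬rising=1−0.32=0.68, above=0.57; AND[max(0, a+b−1)] → w = 0.25
Weighted average = (0.94·30.0 + 0.26·62.0 + 0.53·23.0 + 0.00·63.0 + 0.25·8.0) / (0.94 + 0.26 + 0.53 + 0.00 + 0.25)
  = 58.5100 / 1.9800 = 29.55

29.55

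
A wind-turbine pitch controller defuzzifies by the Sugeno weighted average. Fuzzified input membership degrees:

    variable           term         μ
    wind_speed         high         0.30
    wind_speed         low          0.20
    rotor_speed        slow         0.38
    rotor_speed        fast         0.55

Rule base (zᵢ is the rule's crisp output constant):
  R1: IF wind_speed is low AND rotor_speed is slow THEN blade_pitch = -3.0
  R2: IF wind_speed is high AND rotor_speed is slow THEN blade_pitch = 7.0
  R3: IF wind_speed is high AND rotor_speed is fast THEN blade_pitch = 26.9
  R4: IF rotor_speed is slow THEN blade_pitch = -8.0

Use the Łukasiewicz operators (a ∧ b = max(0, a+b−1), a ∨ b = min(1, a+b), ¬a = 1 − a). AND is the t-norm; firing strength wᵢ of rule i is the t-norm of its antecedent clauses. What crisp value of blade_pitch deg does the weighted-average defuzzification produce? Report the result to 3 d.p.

R1 (z=-3.0): low=0.20, slow=0.38; AND[max(0, a+b−1)] → w = 0.00
R2 (z=7.0): high=0.30, slow=0.38; AND[max(0, a+b−1)] → w = 0.00
R3 (z=26.9): high=0.30, fast=0.55; AND[max(0, a+b−1)] → w = 0.00
R4 (z=-8.0): slow=0.38 → w = 0.38
Weighted average = (0.00·-3.0 + 0.00·7.0 + 0.00·26.9 + 0.38·-8.0) / (0.00 + 0.00 + 0.00 + 0.38)
  = -3.0400 / 0.3800 = -8.000

-8.000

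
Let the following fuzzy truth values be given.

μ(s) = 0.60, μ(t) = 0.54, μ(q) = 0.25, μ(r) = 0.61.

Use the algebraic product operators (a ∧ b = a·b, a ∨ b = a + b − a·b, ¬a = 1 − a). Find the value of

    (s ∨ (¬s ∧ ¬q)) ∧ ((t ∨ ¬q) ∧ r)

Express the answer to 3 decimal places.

0.389

¬s = 1 − 0.6000 = 0.4000
¬q = 1 − 0.2500 = 0.7500
¬s ∧ ¬q = a·b on (0.4000, 0.7500) = 0.3000
s ∨ (¬s ∧ ¬q) = a + b − a·b on (0.6000, 0.3000) = 0.7200
¬q = 1 − 0.2500 = 0.7500
t ∨ ¬q = a + b − a·b on (0.5400, 0.7500) = 0.8850
(t ∨ ¬q) ∧ r = a·b on (0.8850, 0.6100) = 0.5398
(s ∨ (¬s ∧ ¬q)) ∧ ((t ∨ ¬q) ∧ r) = a·b on (0.7200, 0.5398) = 0.3887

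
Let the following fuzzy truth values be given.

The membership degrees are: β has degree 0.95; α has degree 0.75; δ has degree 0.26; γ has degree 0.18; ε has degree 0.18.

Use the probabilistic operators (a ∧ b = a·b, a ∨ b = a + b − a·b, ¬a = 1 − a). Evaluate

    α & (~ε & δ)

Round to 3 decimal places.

~ε = 1 − 0.1800 = 0.8200
~ε & δ = a·b on (0.8200, 0.2600) = 0.2132
α & (~ε & δ) = a·b on (0.7500, 0.2132) = 0.1599

0.160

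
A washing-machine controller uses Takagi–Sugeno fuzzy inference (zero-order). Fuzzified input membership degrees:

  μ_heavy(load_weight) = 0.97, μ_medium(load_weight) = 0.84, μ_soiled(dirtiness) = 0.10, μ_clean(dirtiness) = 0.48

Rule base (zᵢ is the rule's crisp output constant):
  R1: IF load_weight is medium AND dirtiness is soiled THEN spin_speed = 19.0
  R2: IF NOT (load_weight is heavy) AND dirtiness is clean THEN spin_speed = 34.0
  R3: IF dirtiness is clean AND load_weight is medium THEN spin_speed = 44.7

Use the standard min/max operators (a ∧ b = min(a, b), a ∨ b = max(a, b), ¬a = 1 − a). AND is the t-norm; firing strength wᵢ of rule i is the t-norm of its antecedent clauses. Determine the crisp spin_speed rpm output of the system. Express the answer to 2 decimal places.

39.96

R1 (z=19.0): medium=0.84, soiled=0.10; AND[min(a, b)] → w = 0.10
R2 (z=34.0): ¬heavy=1−0.97=0.03, clean=0.48; AND[min(a, b)] → w = 0.03
R3 (z=44.7): clean=0.48, medium=0.84; AND[min(a, b)] → w = 0.48
Weighted average = (0.10·19.0 + 0.03·34.0 + 0.48·44.7) / (0.10 + 0.03 + 0.48)
  = 24.3760 / 0.6100 = 39.96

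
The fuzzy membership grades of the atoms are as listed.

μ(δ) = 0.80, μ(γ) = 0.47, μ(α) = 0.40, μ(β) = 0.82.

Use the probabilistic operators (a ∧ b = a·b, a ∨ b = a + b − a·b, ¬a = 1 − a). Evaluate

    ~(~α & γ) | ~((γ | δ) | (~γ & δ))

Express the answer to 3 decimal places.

~α = 1 − 0.4000 = 0.6000
~α & γ = a·b on (0.6000, 0.4700) = 0.2820
~(~α & γ) = 1 − 0.2820 = 0.7180
γ | δ = a + b − a·b on (0.4700, 0.8000) = 0.8940
~γ = 1 − 0.4700 = 0.5300
~γ & δ = a·b on (0.5300, 0.8000) = 0.4240
(γ | δ) | (~γ & δ) = a + b − a·b on (0.8940, 0.4240) = 0.9389
~((γ | δ) | (~γ & δ)) = 1 − 0.9389 = 0.0611
~(~α & γ) | ~((γ | δ) | (~γ & δ)) = a + b − a·b on (0.7180, 0.0611) = 0.7352

0.735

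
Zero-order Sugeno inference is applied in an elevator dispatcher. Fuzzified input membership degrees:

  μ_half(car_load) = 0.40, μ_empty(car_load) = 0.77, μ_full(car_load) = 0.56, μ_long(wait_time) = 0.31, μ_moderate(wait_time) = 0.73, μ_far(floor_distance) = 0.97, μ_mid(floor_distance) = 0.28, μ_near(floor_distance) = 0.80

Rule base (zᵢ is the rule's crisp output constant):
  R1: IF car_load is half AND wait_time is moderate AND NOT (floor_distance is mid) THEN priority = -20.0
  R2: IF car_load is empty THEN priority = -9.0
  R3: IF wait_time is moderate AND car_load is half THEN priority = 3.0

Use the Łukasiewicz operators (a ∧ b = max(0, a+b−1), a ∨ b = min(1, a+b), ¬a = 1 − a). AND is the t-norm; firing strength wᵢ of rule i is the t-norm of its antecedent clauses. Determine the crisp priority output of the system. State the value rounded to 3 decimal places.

R1 (z=-20.0): half=0.40, moderate=0.73, ¬mid=1−0.28=0.72; AND[max(0, a+b−1)] → w = 0.00
R2 (z=-9.0): empty=0.77 → w = 0.77
R3 (z=3.0): moderate=0.73, half=0.40; AND[max(0, a+b−1)] → w = 0.13
Weighted average = (0.00·-20.0 + 0.77·-9.0 + 0.13·3.0) / (0.00 + 0.77 + 0.13)
  = -6.5400 / 0.9000 = -7.267

-7.267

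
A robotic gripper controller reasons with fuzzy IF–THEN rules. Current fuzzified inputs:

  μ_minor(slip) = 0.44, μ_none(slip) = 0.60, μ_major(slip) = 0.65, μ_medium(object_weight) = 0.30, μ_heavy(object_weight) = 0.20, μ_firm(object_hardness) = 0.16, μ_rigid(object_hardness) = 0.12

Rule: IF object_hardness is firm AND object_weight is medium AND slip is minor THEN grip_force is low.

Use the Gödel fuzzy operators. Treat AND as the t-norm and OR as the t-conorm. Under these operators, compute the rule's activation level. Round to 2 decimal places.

0.16

firing strength: firm=0.16, medium=0.30, minor=0.44; AND[min(a, b)] → w = 0.16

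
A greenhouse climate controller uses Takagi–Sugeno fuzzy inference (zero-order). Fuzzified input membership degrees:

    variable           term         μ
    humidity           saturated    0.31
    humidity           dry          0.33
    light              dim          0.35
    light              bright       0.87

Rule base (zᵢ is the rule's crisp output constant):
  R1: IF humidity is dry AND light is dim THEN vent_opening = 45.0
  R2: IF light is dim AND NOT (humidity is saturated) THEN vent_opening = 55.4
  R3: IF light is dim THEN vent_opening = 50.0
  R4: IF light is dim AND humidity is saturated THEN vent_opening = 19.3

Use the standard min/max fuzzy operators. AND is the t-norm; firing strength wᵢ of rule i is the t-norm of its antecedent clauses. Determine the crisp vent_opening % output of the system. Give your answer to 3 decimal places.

R1 (z=45.0): dry=0.33, dim=0.35; AND[min(a, b)] → w = 0.33
R2 (z=55.4): dim=0.35, ¬saturated=1−0.31=0.69; AND[min(a, b)] → w = 0.35
R3 (z=50.0): dim=0.35 → w = 0.35
R4 (z=19.3): dim=0.35, saturated=0.31; AND[min(a, b)] → w = 0.31
Weighted average = (0.33·45.0 + 0.35·55.4 + 0.35·50.0 + 0.31·19.3) / (0.33 + 0.35 + 0.35 + 0.31)
  = 57.7230 / 1.3400 = 43.077

43.077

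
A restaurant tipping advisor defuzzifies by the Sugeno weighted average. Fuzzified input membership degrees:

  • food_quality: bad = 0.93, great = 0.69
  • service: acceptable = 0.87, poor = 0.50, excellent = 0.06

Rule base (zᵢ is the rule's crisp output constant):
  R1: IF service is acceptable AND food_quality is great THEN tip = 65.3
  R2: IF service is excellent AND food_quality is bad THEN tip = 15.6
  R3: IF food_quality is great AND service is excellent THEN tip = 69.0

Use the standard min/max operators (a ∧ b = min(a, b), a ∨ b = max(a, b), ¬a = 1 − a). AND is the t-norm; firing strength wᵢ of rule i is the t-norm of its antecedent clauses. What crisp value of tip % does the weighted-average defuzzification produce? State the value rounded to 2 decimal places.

61.89

R1 (z=65.3): acceptable=0.87, great=0.69; AND[min(a, b)] → w = 0.69
R2 (z=15.6): excellent=0.06, bad=0.93; AND[min(a, b)] → w = 0.06
R3 (z=69.0): great=0.69, excellent=0.06; AND[min(a, b)] → w = 0.06
Weighted average = (0.69·65.3 + 0.06·15.6 + 0.06·69.0) / (0.69 + 0.06 + 0.06)
  = 50.1330 / 0.8100 = 61.89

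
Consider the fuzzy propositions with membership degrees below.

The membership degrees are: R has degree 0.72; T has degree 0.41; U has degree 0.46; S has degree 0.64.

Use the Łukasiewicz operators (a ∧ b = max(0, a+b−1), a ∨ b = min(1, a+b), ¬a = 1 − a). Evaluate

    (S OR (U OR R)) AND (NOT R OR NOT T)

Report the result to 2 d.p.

0.87

U OR R = min(1, a+b) on (0.46, 0.72) = 1.00
S OR (U OR R) = min(1, a+b) on (0.64, 1.00) = 1.00
NOT R = 1 − 0.72 = 0.28
NOT T = 1 − 0.41 = 0.59
NOT R OR NOT T = min(1, a+b) on (0.28, 0.59) = 0.87
(S OR (U OR R)) AND (NOT R OR NOT T) = max(0, a+b−1) on (1.00, 0.87) = 0.87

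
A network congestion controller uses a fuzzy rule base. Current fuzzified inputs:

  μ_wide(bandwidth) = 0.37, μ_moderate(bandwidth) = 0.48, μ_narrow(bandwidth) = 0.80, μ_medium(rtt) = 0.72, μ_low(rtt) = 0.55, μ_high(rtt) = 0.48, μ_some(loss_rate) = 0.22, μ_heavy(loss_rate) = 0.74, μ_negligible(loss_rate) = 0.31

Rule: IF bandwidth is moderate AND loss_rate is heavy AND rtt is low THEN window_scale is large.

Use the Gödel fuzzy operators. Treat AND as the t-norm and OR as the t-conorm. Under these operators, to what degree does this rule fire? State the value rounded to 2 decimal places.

0.48

firing strength: moderate=0.48, heavy=0.74, low=0.55; AND[min(a, b)] → w = 0.48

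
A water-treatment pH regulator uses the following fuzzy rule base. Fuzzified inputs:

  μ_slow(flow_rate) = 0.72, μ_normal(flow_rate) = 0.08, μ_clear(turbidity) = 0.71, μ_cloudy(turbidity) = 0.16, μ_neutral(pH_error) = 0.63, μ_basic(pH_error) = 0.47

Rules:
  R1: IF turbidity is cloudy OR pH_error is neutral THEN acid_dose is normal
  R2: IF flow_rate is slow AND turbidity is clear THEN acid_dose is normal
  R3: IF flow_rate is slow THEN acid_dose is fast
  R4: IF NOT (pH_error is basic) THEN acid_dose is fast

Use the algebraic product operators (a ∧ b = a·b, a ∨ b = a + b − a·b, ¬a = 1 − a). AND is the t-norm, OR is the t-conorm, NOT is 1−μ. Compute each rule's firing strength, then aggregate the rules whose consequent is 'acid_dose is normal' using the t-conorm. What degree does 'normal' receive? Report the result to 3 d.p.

0.848

R1: cloudy=0.16, neutral=0.63; OR[a + b − a·b] → w = 0.6892
R2: slow=0.72, clear=0.71; AND[a·b] → w = 0.5112
R3: slow=0.72 → w = 0.7200
R4: ¬basic=1−0.47=0.53 → w = 0.5300
Rules with consequent 'normal': {R1, R2} → strengths 0.6892, 0.5112
Aggregate via t-conorm [a + b − a·b]: 0.8481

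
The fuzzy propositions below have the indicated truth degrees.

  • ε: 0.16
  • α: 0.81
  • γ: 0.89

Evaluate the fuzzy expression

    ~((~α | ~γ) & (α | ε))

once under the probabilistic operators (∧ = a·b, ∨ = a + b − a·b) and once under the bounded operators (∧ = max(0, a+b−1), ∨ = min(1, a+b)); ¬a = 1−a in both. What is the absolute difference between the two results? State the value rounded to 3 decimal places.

0.035

Under probabilistic:
  ~α = 1 − 0.8100 = 0.1900
  ~γ = 1 − 0.8900 = 0.1100
  ~α | ~γ = a + b − a·b on (0.1900, 0.1100) = 0.2791
  α | ε = a + b − a·b on (0.8100, 0.1600) = 0.8404
  (~α | ~γ) & (α | ε) = a·b on (0.2791, 0.8404) = 0.2346
  ~((~α | ~γ) & (α | ε)) = 1 − 0.2346 = 0.7654
  → value = 0.7654
Under bounded:
  ~α = 1 − 0.81 = 0.19
  ~γ = 1 − 0.89 = 0.11
  ~α | ~γ = min(1, a+b) on (0.19, 0.11) = 0.30
  α | ε = min(1, a+b) on (0.81, 0.16) = 0.97
  (~α | ~γ) & (α | ε) = max(0, a+b−1) on (0.30, 0.97) = 0.27
  ~((~α | ~γ) & (α | ε)) = 1 − 0.27 = 0.73
  → value = 0.7300
|0.7654 − 0.7300| = 0.035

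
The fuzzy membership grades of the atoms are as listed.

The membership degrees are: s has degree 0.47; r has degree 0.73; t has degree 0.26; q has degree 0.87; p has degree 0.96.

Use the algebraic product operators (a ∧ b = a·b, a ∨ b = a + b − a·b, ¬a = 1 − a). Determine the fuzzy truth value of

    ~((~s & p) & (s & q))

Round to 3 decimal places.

0.792

~s = 1 − 0.4700 = 0.5300
~s & p = a·b on (0.5300, 0.9600) = 0.5088
s & q = a·b on (0.4700, 0.8700) = 0.4089
(~s & p) & (s & q) = a·b on (0.5088, 0.4089) = 0.2080
~((~s & p) & (s & q)) = 1 − 0.2080 = 0.7920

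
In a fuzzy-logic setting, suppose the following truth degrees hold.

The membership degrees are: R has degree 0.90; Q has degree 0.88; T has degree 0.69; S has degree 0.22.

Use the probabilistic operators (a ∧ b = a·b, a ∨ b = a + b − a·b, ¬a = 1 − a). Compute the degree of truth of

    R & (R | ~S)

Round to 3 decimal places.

0.880

~S = 1 − 0.2200 = 0.7800
R | ~S = a + b − a·b on (0.9000, 0.7800) = 0.9780
R & (R | ~S) = a·b on (0.9000, 0.9780) = 0.8802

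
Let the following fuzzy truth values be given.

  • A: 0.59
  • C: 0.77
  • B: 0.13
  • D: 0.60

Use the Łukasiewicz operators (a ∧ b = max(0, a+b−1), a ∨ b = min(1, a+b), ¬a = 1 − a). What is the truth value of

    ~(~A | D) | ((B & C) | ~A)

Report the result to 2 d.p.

~A = 1 − 0.59 = 0.41
~A | D = min(1, a+b) on (0.41, 0.60) = 1.00
~(~A | D) = 1 − 1.00 = 0.00
B & C = max(0, a+b−1) on (0.13, 0.77) = 0.00
~A = 1 − 0.59 = 0.41
(B & C) | ~A = min(1, a+b) on (0.00, 0.41) = 0.41
~(~A | D) | ((B & C) | ~A) = min(1, a+b) on (0.00, 0.41) = 0.41

0.41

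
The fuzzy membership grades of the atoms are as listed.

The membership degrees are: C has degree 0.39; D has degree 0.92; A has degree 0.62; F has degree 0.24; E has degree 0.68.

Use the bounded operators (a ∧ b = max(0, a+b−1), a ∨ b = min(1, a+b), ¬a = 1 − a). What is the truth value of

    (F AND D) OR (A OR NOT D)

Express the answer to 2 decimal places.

F AND D = max(0, a+b−1) on (0.24, 0.92) = 0.16
NOT D = 1 − 0.92 = 0.08
A OR NOT D = min(1, a+b) on (0.62, 0.08) = 0.70
(F AND D) OR (A OR NOT D) = min(1, a+b) on (0.16, 0.70) = 0.86

0.86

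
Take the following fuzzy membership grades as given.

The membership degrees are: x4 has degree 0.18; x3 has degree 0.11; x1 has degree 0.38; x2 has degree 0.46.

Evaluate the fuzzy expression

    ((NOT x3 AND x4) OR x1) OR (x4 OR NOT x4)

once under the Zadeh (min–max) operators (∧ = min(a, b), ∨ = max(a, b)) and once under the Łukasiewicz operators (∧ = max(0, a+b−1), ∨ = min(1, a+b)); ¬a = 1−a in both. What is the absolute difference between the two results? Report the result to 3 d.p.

Under Zadeh (min–max):
  NOT x3 = 1 − 0.11 = 0.89
  NOT x3 AND x4 = min(a, b) on (0.89, 0.18) = 0.18
  (NOT x3 AND x4) OR x1 = max(a, b) on (0.18, 0.38) = 0.38
  NOT x4 = 1 − 0.18 = 0.82
  x4 OR NOT x4 = max(a, b) on (0.18, 0.82) = 0.82
  ((NOT x3 AND x4) OR x1) OR (x4 OR NOT x4) = max(a, b) on (0.38, 0.82) = 0.82
  → value = 0.8200
Under Łukasiewicz:
  NOT x3 = 1 − 0.11 = 0.89
  NOT x3 AND x4 = max(0, a+b−1) on (0.89, 0.18) = 0.07
  (NOT x3 AND x4) OR x1 = min(1, a+b) on (0.07, 0.38) = 0.45
  NOT x4 = 1 − 0.18 = 0.82
  x4 OR NOT x4 = min(1, a+b) on (0.18, 0.82) = 1.00
  ((NOT x3 AND x4) OR x1) OR (x4 OR NOT x4) = min(1, a+b) on (0.45, 1.00) = 1.00
  → value = 1.0000
|0.8200 − 1.0000| = 0.180

0.180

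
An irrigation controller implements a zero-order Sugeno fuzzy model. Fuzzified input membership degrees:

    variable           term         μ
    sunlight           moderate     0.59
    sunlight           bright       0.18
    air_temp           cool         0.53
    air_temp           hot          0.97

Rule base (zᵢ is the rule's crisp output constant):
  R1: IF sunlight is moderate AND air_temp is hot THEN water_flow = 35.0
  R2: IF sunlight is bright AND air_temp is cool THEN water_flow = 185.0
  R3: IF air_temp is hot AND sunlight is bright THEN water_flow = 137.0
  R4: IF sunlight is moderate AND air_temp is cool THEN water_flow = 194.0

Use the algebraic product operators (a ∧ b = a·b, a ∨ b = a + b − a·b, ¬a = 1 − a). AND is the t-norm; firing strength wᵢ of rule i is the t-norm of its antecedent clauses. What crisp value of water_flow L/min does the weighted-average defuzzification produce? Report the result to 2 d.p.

R1 (z=35.0): moderate=0.59, hot=0.97; AND[a·b] → w = 0.5723
R2 (z=185.0): bright=0.18, cool=0.53; AND[a·b] → w = 0.0954
R3 (z=137.0): hot=0.97, bright=0.18; AND[a·b] → w = 0.1746
R4 (z=194.0): moderate=0.59, cool=0.53; AND[a·b] → w = 0.3127
Weighted average = (0.5723·35.0 + 0.0954·185.0 + 0.1746·137.0 + 0.3127·194.0) / (0.5723 + 0.0954 + 0.1746 + 0.3127)
  = 122.2635 / 1.1550 = 105.86

105.86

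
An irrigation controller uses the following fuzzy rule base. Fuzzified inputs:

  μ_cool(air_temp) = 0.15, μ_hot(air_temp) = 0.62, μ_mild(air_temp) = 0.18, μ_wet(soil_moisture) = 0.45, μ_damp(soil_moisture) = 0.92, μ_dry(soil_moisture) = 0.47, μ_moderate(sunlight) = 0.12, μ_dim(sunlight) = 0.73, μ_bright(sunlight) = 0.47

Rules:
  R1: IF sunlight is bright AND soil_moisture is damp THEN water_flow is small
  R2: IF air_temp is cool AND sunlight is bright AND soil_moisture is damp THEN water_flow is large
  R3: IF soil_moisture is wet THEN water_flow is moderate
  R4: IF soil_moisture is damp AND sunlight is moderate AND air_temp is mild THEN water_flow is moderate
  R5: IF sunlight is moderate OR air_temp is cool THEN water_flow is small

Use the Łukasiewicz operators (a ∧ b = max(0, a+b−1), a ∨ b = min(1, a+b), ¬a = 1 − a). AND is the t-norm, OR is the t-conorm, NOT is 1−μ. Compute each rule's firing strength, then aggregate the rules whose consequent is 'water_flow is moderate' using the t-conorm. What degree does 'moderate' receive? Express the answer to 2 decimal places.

R1: bright=0.47, damp=0.92; AND[max(0, a+b−1)] → w = 0.39
R2: cool=0.15, bright=0.47, damp=0.92; AND[max(0, a+b−1)] → w = 0.00
R3: wet=0.45 → w = 0.45
R4: damp=0.92, moderate=0.12, mild=0.18; AND[max(0, a+b−1)] → w = 0.00
R5: moderate=0.12, cool=0.15; OR[min(1, a+b)] → w = 0.27
Rules with consequent 'moderate': {R3, R4} → strengths 0.45, 0.00
Aggregate via t-conorm [min(1, a+b)]: 0.45

0.45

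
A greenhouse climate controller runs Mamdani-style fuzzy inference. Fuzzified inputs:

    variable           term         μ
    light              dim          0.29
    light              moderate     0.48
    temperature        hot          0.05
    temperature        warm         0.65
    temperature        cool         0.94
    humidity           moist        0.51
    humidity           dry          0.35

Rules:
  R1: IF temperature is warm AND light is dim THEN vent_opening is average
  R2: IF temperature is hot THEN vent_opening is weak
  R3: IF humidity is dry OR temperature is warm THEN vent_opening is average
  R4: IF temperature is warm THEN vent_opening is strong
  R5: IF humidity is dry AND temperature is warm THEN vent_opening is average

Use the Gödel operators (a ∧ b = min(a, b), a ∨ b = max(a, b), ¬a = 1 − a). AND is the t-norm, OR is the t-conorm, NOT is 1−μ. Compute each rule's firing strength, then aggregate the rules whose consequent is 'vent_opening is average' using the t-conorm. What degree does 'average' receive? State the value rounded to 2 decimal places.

R1: warm=0.65, dim=0.29; AND[min(a, b)] → w = 0.29
R2: hot=0.05 → w = 0.05
R3: dry=0.35, warm=0.65; OR[max(a, b)] → w = 0.65
R4: warm=0.65 → w = 0.65
R5: dry=0.35, warm=0.65; AND[min(a, b)] → w = 0.35
Rules with consequent 'average': {R1, R3, R5} → strengths 0.29, 0.65, 0.35
Aggregate via t-conorm [max(a, b)]: 0.65

0.65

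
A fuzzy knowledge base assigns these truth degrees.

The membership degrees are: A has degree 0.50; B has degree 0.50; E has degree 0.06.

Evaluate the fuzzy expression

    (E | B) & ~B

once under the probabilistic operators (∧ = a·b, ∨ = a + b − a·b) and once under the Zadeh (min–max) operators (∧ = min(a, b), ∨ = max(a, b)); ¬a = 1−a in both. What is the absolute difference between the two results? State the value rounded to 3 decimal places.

Under probabilistic:
  E | B = a + b − a·b on (0.0600, 0.5000) = 0.5300
  ~B = 1 − 0.5000 = 0.5000
  (E | B) & ~B = a·b on (0.5300, 0.5000) = 0.2650
  → value = 0.2650
Under Zadeh (min–max):
  E | B = max(a, b) on (0.06, 0.50) = 0.50
  ~B = 1 − 0.50 = 0.50
  (E | B) & ~B = min(a, b) on (0.50, 0.50) = 0.50
  → value = 0.5000
|0.2650 − 0.5000| = 0.235

0.235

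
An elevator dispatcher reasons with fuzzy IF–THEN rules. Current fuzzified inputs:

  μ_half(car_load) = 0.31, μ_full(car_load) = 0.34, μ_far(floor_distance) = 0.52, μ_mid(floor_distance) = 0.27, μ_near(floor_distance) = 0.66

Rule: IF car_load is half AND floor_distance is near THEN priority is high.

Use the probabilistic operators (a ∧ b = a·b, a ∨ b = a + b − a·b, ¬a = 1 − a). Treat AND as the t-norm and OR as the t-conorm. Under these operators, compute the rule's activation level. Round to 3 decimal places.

firing strength: half=0.31, near=0.66; AND[a·b] → w = 0.2046

0.205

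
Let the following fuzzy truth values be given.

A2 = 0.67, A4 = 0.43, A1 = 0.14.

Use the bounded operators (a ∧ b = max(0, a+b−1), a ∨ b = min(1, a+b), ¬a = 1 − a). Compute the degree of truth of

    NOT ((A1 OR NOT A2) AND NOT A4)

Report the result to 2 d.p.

NOT A2 = 1 − 0.67 = 0.33
A1 OR NOT A2 = min(1, a+b) on (0.14, 0.33) = 0.47
NOT A4 = 1 − 0.43 = 0.57
(A1 OR NOT A2) AND NOT A4 = max(0, a+b−1) on (0.47, 0.57) = 0.04
NOT ((A1 OR NOT A2) AND NOT A4) = 1 − 0.04 = 0.96

0.96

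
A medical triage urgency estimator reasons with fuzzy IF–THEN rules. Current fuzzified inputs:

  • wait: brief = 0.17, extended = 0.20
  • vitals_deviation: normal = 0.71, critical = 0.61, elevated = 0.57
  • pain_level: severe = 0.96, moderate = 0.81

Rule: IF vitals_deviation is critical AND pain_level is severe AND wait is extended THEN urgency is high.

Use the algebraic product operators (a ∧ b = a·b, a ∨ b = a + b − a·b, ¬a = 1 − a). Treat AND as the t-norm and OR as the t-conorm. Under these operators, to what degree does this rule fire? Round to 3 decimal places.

0.117

firing strength: critical=0.61, severe=0.96, extended=0.20; AND[a·b] → w = 0.1171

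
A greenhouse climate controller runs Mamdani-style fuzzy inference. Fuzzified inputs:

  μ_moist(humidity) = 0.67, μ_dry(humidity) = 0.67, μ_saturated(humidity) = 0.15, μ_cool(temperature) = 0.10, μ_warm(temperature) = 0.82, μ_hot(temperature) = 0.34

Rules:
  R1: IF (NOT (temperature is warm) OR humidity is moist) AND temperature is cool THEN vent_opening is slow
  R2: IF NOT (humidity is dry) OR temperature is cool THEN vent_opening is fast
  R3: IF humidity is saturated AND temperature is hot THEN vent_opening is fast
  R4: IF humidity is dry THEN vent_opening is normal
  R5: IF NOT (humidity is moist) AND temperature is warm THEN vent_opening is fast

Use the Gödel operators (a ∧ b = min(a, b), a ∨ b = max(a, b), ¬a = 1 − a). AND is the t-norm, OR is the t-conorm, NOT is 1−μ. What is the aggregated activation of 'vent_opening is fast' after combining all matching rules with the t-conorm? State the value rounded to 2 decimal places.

R1: (¬warm=1−0.82=0.18 OR moist=0.67) = 0.67; AND[min(a, b)] with cool=0.10 → w = 0.10
R2: ¬dry=1−0.67=0.33, cool=0.10; OR[max(a, b)] → w = 0.33
R3: saturated=0.15, hot=0.34; AND[min(a, b)] → w = 0.15
R4: dry=0.67 → w = 0.67
R5: ¬moist=1−0.67=0.33, warm=0.82; AND[min(a, b)] → w = 0.33
Rules with consequent 'fast': {R2, R3, R5} → strengths 0.33, 0.15, 0.33
Aggregate via t-conorm [max(a, b)]: 0.33

0.33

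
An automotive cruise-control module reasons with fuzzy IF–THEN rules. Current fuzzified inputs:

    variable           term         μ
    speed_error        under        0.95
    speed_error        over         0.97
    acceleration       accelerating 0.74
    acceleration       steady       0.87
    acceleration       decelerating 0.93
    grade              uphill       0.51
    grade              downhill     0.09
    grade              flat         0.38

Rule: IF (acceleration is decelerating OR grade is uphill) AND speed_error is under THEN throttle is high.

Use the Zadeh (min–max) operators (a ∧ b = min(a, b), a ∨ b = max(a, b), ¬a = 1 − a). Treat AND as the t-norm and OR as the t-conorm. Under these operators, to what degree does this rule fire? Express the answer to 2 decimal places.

firing strength: (decelerating=0.93 OR uphill=0.51) = 0.93; AND[min(a, b)] with under=0.95 → w = 0.93

0.93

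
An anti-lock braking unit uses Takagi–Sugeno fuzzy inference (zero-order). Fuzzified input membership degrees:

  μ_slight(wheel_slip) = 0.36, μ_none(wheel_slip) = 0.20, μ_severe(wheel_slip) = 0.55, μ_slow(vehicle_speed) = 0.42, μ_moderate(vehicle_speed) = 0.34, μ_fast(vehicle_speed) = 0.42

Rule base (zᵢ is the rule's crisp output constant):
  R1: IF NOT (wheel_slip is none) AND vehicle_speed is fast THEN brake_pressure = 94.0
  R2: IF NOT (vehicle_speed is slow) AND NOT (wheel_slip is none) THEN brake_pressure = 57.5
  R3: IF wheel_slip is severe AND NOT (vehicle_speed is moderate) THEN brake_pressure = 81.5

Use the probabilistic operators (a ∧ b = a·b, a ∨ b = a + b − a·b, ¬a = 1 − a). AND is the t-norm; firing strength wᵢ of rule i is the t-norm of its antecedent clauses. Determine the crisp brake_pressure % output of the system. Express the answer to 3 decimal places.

75.536

R1 (z=94.0): ¬none=1−0.20=0.80, fast=0.42; AND[a·b] → w = 0.3360
R2 (z=57.5): ¬slow=1−0.42=0.58, ¬none=1−0.20=0.80; AND[a·b] → w = 0.4640
R3 (z=81.5): severe=0.55, ¬moderate=1−0.34=0.66; AND[a·b] → w = 0.3630
Weighted average = (0.3360·94.0 + 0.4640·57.5 + 0.3630·81.5) / (0.3360 + 0.4640 + 0.3630)
  = 87.8485 / 1.1630 = 75.536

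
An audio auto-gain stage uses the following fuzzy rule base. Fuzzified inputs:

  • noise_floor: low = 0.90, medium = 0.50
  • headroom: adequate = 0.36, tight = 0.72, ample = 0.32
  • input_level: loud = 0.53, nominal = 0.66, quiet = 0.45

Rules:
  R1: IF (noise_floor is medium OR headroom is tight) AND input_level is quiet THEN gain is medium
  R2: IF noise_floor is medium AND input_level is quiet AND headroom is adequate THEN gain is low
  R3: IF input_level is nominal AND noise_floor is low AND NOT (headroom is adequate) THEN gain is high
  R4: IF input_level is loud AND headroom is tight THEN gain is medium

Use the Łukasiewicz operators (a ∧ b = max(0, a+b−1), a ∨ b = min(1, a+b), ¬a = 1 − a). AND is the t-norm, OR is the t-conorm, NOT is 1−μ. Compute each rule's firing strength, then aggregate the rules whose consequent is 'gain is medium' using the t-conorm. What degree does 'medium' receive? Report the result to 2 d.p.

0.70

R1: (medium=0.50 OR tight=0.72) = 1.00; AND[max(0, a+b−1)] with quiet=0.45 → w = 0.45
R2: medium=0.50, quiet=0.45, adequate=0.36; AND[max(0, a+b−1)] → w = 0.00
R3: nominal=0.66, low=0.90, ¬adequate=1−0.36=0.64; AND[max(0, a+b−1)] → w = 0.20
R4: loud=0.53, tight=0.72; AND[max(0, a+b−1)] → w = 0.25
Rules with consequent 'medium': {R1, R4} → strengths 0.45, 0.25
Aggregate via t-conorm [min(1, a+b)]: 0.70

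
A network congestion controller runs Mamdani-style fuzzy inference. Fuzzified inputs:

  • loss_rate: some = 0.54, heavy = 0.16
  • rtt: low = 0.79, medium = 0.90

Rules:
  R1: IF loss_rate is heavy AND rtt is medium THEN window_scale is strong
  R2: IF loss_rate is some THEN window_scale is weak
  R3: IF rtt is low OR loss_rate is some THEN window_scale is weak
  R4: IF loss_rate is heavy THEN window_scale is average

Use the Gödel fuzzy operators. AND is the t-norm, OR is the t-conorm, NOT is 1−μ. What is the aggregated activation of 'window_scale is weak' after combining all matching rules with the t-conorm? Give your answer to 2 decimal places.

0.79

R1: heavy=0.16, medium=0.90; AND[min(a, b)] → w = 0.16
R2: some=0.54 → w = 0.54
R3: low=0.79, some=0.54; OR[max(a, b)] → w = 0.79
R4: heavy=0.16 → w = 0.16
Rules with consequent 'weak': {R2, R3} → strengths 0.54, 0.79
Aggregate via t-conorm [max(a, b)]: 0.79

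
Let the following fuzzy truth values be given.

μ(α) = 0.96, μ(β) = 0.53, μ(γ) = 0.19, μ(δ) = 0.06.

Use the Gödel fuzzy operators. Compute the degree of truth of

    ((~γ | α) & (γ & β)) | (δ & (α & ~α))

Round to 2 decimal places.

0.19

~γ = 1 − 0.19 = 0.81
~γ | α = max(a, b) on (0.81, 0.96) = 0.96
γ & β = min(a, b) on (0.19, 0.53) = 0.19
(~γ | α) & (γ & β) = min(a, b) on (0.96, 0.19) = 0.19
~α = 1 − 0.96 = 0.04
α & ~α = min(a, b) on (0.96, 0.04) = 0.04
δ & (α & ~α) = min(a, b) on (0.06, 0.04) = 0.04
((~γ | α) & (γ & β)) | (δ & (α & ~α)) = max(a, b) on (0.19, 0.04) = 0.19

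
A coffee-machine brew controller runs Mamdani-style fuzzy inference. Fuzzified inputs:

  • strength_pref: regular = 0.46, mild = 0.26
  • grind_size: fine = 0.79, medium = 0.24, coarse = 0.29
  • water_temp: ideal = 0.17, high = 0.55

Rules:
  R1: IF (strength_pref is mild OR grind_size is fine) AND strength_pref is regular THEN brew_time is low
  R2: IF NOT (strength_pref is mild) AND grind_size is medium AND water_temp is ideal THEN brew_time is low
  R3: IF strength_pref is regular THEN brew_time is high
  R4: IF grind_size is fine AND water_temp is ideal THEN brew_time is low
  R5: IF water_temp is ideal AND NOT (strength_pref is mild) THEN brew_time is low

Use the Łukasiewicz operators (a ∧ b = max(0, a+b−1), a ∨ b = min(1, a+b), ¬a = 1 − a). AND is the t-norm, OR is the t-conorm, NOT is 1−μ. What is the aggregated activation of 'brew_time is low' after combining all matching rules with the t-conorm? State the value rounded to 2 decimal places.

R1: (mild=0.26 OR fine=0.79) = 1.00; AND[max(0, a+b−1)] with regular=0.46 → w = 0.46
R2: ¬mild=1−0.26=0.74, medium=0.24, ideal=0.17; AND[max(0, a+b−1)] → w = 0.00
R3: regular=0.46 → w = 0.46
R4: fine=0.79, ideal=0.17; AND[max(0, a+b−1)] → w = 0.00
R5: ideal=0.17, ¬mild=1−0.26=0.74; AND[max(0, a+b−1)] → w = 0.00
Rules with consequent 'low': {R1, R2, R4, R5} → strengths 0.46, 0.00, 0.00, 0.00
Aggregate via t-conorm [min(1, a+b)]: 0.46

0.46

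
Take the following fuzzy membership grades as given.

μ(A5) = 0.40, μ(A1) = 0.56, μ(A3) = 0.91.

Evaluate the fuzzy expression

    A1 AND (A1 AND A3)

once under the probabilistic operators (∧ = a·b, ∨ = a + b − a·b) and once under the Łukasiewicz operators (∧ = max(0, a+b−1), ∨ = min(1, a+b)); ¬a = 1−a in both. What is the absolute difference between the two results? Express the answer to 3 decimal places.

Under probabilistic:
  A1 AND A3 = a·b on (0.5600, 0.9100) = 0.5096
  A1 AND (A1 AND A3) = a·b on (0.5600, 0.5096) = 0.2854
  → value = 0.2854
Under Łukasiewicz:
  A1 AND A3 = max(0, a+b−1) on (0.56, 0.91) = 0.47
  A1 AND (A1 AND A3) = max(0, a+b−1) on (0.56, 0.47) = 0.03
  → value = 0.0300
|0.2854 − 0.0300| = 0.255

0.255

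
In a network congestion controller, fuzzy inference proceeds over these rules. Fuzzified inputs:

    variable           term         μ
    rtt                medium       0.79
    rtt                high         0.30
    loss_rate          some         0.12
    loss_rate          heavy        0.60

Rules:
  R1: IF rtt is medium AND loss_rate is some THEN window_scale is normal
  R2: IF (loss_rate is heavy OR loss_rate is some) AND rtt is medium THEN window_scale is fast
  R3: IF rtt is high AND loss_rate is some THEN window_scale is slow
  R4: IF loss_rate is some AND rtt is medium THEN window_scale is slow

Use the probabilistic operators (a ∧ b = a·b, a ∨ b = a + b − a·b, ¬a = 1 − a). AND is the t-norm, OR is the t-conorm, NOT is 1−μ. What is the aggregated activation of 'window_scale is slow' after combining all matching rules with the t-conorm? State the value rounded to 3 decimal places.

R1: medium=0.79, some=0.12; AND[a·b] → w = 0.0948
R2: (heavy=0.60 OR some=0.12) = 0.6480; AND[a·b] with medium=0.79 → w = 0.5119
R3: high=0.30, some=0.12; AND[a·b] → w = 0.0360
R4: some=0.12, medium=0.79; AND[a·b] → w = 0.0948
Rules with consequent 'slow': {R3, R4} → strengths 0.0360, 0.0948
Aggregate via t-conorm [a + b − a·b]: 0.1274

0.127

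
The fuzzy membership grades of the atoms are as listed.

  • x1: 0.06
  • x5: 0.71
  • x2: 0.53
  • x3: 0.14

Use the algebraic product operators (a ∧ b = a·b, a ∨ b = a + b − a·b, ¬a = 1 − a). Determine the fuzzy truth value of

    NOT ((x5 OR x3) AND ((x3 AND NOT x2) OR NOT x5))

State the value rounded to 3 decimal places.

0.747

x5 OR x3 = a + b − a·b on (0.7100, 0.1400) = 0.7506
NOT x2 = 1 − 0.5300 = 0.4700
x3 AND NOT x2 = a·b on (0.1400, 0.4700) = 0.0658
NOT x5 = 1 − 0.7100 = 0.2900
(x3 AND NOT x2) OR NOT x5 = a + b − a·b on (0.0658, 0.2900) = 0.3367
(x5 OR x3) AND ((x3 AND NOT x2) OR NOT x5) = a·b on (0.7506, 0.3367) = 0.2527
NOT ((x5 OR x3) AND ((x3 AND NOT x2) OR NOT x5)) = 1 − 0.2527 = 0.7473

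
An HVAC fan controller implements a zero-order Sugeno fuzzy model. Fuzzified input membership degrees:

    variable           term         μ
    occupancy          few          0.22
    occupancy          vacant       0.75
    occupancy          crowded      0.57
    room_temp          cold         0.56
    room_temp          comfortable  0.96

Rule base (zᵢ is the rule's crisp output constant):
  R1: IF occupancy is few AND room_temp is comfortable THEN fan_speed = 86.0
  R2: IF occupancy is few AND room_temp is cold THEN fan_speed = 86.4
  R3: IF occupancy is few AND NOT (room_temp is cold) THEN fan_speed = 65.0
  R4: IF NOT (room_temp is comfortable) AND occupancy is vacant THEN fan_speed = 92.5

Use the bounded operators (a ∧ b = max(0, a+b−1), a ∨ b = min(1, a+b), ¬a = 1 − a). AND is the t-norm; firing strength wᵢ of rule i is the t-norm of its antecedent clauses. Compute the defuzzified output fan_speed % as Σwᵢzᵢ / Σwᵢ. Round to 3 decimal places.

R1 (z=86.0): few=0.22, comfortable=0.96; AND[max(0, a+b−1)] → w = 0.18
R2 (z=86.4): few=0.22, cold=0.56; AND[max(0, a+b−1)] → w = 0.00
R3 (z=65.0): few=0.22, ¬cold=1−0.56=0.44; AND[max(0, a+b−1)] → w = 0.00
R4 (z=92.5): ¬comfortable=1−0.96=0.04, vacant=0.75; AND[max(0, a+b−1)] → w = 0.00
Weighted average = (0.18·86.0 + 0.00·86.4 + 0.00·65.0 + 0.00·92.5) / (0.18 + 0.00 + 0.00 + 0.00)
  = 15.4800 / 0.1800 = 86.000

86.000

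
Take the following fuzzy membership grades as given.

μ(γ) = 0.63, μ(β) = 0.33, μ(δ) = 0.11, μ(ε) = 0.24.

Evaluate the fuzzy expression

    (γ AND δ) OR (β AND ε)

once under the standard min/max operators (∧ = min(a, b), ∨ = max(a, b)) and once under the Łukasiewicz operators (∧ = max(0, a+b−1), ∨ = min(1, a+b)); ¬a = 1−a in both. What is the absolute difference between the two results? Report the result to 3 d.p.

Under standard min/max:
  γ AND δ = min(a, b) on (0.63, 0.11) = 0.11
  β AND ε = min(a, b) on (0.33, 0.24) = 0.24
  (γ AND δ) OR (β AND ε) = max(a, b) on (0.11, 0.24) = 0.24
  → value = 0.2400
Under Łukasiewicz:
  γ AND δ = max(0, a+b−1) on (0.63, 0.11) = 0.00
  β AND ε = max(0, a+b−1) on (0.33, 0.24) = 0.00
  (γ AND δ) OR (β AND ε) = min(1, a+b) on (0.00, 0.00) = 0.00
  → value = 0.0000
|0.2400 − 0.0000| = 0.240

0.240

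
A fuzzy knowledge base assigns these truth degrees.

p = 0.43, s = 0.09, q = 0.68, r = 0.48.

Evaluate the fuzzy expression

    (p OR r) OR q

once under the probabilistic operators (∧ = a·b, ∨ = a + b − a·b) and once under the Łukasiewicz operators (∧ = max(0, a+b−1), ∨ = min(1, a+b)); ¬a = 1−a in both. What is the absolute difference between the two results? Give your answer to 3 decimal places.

Under probabilistic:
  p OR r = a + b − a·b on (0.4300, 0.4800) = 0.7036
  (p OR r) OR q = a + b − a·b on (0.7036, 0.6800) = 0.9052
  → value = 0.9052
Under Łukasiewicz:
  p OR r = min(1, a+b) on (0.43, 0.48) = 0.91
  (p OR r) OR q = min(1, a+b) on (0.91, 0.68) = 1.00
  → value = 1.0000
|0.9052 − 1.0000| = 0.095

0.095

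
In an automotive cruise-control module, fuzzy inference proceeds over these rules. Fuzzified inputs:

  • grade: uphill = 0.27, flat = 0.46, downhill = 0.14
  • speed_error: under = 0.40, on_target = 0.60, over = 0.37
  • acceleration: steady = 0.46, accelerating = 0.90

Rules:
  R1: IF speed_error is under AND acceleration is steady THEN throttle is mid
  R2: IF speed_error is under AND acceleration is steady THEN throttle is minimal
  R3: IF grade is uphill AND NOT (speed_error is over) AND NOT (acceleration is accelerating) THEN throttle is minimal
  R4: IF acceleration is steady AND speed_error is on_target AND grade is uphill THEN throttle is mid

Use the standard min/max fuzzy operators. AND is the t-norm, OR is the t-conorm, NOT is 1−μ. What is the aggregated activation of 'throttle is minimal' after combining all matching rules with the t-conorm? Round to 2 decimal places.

0.40

R1: under=0.40, steady=0.46; AND[min(a, b)] → w = 0.40
R2: under=0.40, steady=0.46; AND[min(a, b)] → w = 0.40
R3: uphill=0.27, ¬over=1−0.37=0.63, ¬accelerating=1−0.90=0.10; AND[min(a, b)] → w = 0.10
R4: steady=0.46, on_target=0.60, uphill=0.27; AND[min(a, b)] → w = 0.27
Rules with consequent 'minimal': {R2, R3} → strengths 0.40, 0.10
Aggregate via t-conorm [max(a, b)]: 0.40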